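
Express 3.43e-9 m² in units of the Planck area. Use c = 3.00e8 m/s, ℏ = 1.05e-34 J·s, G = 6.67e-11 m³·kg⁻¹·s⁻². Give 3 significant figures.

Planck area: A_P = ℏG/c³ = 2.59e-70 m².
3.43e-9 / 2.59e-70 = 1.32e61

1.32e61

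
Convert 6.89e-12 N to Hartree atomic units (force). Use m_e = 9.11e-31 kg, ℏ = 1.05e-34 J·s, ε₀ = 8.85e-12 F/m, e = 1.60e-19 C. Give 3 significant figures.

8.27e-5

atomic unit of force: F_au = E_h/a₀ = m_e²e⁶/((4πε₀)³ℏ⁴) = 8.33e-8 N.
6.89e-12 / 8.33e-8 = 8.27e-5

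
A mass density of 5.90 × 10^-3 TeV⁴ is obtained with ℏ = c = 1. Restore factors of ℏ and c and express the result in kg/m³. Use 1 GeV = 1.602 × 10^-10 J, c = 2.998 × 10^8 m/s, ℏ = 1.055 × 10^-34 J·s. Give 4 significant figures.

1.366 × 10^30 kg/m³

Mass density is [E]/(c²[L]³) = [E]⁴/(ℏ³c⁵).
1 GeV⁴ → 1/(ℏ³c⁵) × (1 GeV in J)⁴ = 2.316 × 10^20 kg/m³.
Convert the energy scale: 5.90 × 10^-3 TeV⁴ = 5.90 × 10^9 GeV⁴.
Result: 5.90 × 10^9 × 2.316 × 10^20 = 1.366 × 10^30 kg/m³.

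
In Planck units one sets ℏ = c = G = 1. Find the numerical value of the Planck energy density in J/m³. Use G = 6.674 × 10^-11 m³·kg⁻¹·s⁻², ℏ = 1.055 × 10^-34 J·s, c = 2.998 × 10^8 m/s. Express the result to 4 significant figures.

u_P = c⁷/(ℏG²)
  = 2.177 × 10^59 / 4.699 × 10^-55
  = 4.632 × 10^113 J/m³

4.632 × 10^113 J/m³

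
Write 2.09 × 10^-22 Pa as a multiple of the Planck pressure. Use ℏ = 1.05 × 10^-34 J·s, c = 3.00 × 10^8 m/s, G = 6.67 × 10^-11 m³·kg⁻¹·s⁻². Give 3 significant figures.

4.46 × 10^-136

Planck pressure: p_P = c⁷/(ℏG²) = 4.68 × 10^113 Pa.
2.09 × 10^-22 / 4.68 × 10^113 = 4.46 × 10^-136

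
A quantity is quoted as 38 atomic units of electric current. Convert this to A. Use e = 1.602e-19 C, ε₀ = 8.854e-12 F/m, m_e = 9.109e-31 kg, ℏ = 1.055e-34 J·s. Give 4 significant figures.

0.2513 A

One atomic unit of electric current: I_au = e E_h/ℏ = m_e e⁵/((4πε₀)²ℏ³) = 6.612e-3 A.
38 × 6.612e-3 A = 0.2513 A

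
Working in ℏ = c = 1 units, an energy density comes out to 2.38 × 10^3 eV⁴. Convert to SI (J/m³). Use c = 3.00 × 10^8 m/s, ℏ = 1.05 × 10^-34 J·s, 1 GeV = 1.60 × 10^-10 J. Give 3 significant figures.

4.99 × 10^4 J/m³

[E]/[L]³ = [E]⁴/(ℏc)³; restore (ℏc)⁻³.
1 GeV⁴ → 1/(ℏc)³ × (1 GeV in J)⁴ = 2.10 × 10^37 J/m³.
Convert the energy scale: 2.38 × 10^3 eV⁴ = 2.38 × 10^-33 GeV⁴.
Result: 2.38 × 10^-33 × 2.10 × 10^37 = 4.99 × 10^4 J/m³.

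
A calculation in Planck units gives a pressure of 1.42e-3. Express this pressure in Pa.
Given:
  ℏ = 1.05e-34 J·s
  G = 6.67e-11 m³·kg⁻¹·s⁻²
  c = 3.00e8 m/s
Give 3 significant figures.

6.65e110 Pa

One Planck pressure: p_P = c⁷/(ℏG²) = 4.68e113 Pa.
1.42e-3 × 4.68e113 Pa = 6.65e110 Pa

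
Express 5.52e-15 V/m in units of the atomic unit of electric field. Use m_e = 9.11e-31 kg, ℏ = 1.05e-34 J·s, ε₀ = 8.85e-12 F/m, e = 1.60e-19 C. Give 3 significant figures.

1.06e-26

atomic unit of electric field: E_au = E_h/(e a₀) = m_e²e⁵/((4πε₀)³ℏ⁴) = 5.20e11 V/m.
5.52e-15 / 5.20e11 = 1.06e-26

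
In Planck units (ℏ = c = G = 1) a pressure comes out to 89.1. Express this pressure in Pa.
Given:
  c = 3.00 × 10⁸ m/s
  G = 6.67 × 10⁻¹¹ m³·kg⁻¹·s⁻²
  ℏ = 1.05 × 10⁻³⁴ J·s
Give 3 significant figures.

4.17 × 10¹¹⁵ Pa

One Planck pressure: p_P = c⁷/(ℏG²) = 4.68 × 10¹¹³ Pa.
89.1 × 4.68 × 10¹¹³ Pa = 4.17 × 10¹¹⁵ Pa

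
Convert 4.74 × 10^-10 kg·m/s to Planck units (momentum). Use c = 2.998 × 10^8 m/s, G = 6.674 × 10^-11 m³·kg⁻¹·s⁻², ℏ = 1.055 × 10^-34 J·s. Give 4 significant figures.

Planck momentum: p_P = √(ℏc³/G) = 6.527 kg·m/s.
4.74 × 10^-10 / 6.527 = 7.263 × 10^-11

7.263 × 10^-11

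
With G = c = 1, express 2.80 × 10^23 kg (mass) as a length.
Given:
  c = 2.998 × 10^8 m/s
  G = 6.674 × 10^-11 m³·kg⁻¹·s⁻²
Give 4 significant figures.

2.079 × 10^-4 m

In G = c = 1 units mass has dimensions of length; the conversion factor is G/c².
2.80 × 10^23 kg × (G/c²) = 2.079 × 10^-4 m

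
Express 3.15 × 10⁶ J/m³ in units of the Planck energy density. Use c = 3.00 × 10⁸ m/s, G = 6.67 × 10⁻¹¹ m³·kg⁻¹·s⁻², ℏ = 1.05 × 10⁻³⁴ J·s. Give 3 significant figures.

Planck energy density: u_P = c⁷/(ℏG²) = 4.68 × 10¹¹³ J/m³.
3.15 × 10⁶ / 4.68 × 10¹¹³ = 6.73 × 10⁻¹⁰⁸

6.73 × 10⁻¹⁰⁸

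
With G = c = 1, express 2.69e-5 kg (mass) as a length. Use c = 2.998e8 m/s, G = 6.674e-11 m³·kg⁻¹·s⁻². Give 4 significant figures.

1.997e-32 m

In G = c = 1 units mass has dimensions of length; the conversion factor is G/c².
2.69e-5 kg × (G/c²) = 1.997e-32 m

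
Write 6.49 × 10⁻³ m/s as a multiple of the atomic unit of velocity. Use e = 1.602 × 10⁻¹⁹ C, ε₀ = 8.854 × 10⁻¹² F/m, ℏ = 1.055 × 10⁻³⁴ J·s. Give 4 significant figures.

atomic unit of velocity: v_au = e²/(4πε₀ℏ) = 2.186 × 10⁶ m/s.
6.49 × 10⁻³ / 2.186 × 10⁶ = 2.968 × 10⁻⁹

2.968 × 10⁻⁹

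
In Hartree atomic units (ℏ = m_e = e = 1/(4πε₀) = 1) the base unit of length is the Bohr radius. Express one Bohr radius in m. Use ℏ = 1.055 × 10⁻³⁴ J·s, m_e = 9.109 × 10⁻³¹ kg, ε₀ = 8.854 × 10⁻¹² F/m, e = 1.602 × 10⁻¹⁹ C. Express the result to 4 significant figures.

a₀ = 4πε₀ℏ²/(m_e e²)
  = 1.238 × 10⁻⁷⁸ / 2.338 × 10⁻⁶⁸
  = 5.297 × 10⁻¹¹ m

5.297 × 10⁻¹¹ m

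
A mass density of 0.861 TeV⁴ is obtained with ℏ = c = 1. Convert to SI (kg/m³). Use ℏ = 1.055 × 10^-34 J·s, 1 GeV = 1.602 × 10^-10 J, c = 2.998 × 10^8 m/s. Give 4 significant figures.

Mass density is [E]/(c²[L]³) = [E]⁴/(ℏ³c⁵).
1 GeV⁴ → 1/(ℏ³c⁵) × (1 GeV in J)⁴ = 2.316 × 10^20 kg/m³.
Convert the energy scale: 0.861 TeV⁴ = 8.61 × 10^11 GeV⁴.
Result: 8.61 × 10^11 × 2.316 × 10^20 = 1.994 × 10^32 kg/m³.

1.994 × 10^32 kg/m³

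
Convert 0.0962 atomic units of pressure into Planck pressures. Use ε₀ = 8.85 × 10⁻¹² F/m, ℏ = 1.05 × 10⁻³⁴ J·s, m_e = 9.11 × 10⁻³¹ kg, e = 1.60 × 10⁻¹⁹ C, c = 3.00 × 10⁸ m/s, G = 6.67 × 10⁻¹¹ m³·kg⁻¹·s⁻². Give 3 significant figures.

6.19 × 10⁻¹⁰²

atomic unit of pressure: P_au = E_h/a₀³ = m_e⁴e¹⁰/((4πε₀)⁵ℏ⁸) = 3.01 × 10¹³ Pa
Planck pressure: p_P = c⁷/(ℏG²) = 4.68 × 10¹¹³ Pa
0.0962 × 3.01 × 10¹³ / 4.68 × 10¹¹³ = 6.19 × 10⁻¹⁰²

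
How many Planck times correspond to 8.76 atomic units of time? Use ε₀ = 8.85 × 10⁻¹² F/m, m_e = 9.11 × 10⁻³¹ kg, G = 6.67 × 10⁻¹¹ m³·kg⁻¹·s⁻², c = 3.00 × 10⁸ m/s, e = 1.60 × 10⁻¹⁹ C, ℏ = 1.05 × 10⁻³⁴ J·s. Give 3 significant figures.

3.91 × 10²⁷

atomic unit of time: τ_au = (4πε₀)²ℏ³/(m_e e⁴) = 2.40 × 10⁻¹⁷ s
Planck time: t_P = √(ℏG/c⁵) = 5.37 × 10⁻⁴⁴ s
8.76 × 2.40 × 10⁻¹⁷ / 5.37 × 10⁻⁴⁴ = 3.91 × 10²⁷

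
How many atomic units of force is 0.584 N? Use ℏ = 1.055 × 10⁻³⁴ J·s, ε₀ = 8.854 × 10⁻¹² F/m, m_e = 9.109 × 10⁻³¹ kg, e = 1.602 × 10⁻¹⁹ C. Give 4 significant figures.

7.105 × 10⁶

atomic unit of force: F_au = E_h/a₀ = m_e²e⁶/((4πε₀)³ℏ⁴) = 8.220 × 10⁻⁸ N.
0.584 / 8.220 × 10⁻⁸ = 7.105 × 10⁶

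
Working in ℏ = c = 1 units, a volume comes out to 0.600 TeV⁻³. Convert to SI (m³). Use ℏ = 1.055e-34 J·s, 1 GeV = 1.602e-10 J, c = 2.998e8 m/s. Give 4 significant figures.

4.618e-57 m³

Volume is [L]³ = [E]⁻³·(ℏc)³.
1 GeV⁻³ → (ℏc)³ × (1 GeV in J)⁻³ = 7.696e-48 m³.
Convert the energy scale: 0.600 TeV⁻³ = 6.00e-10 GeV⁻³.
Result: 6.00e-10 × 7.696e-48 = 4.618e-57 m³.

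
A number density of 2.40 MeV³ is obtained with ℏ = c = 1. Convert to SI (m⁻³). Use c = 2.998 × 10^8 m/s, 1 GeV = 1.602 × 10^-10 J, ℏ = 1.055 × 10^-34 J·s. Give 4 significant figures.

3.119 × 10^38 m⁻³

Number density is [L]⁻³ = [E]³/(ℏc)³.
1 GeV³ → 1/(ℏc)³ × (1 GeV in J)³ = 1.299 × 10^47 m⁻³.
Convert the energy scale: 2.40 MeV³ = 2.40 × 10^-9 GeV³.
Result: 2.40 × 10^-9 × 1.299 × 10^47 = 3.119 × 10^38 m⁻³.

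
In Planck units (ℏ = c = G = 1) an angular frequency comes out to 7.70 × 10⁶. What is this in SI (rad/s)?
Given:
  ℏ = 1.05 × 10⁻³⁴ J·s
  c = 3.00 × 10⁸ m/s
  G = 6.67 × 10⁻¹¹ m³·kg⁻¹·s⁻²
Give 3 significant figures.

1.43 × 10⁵⁰ rad/s

One Planck angular frequency: ω_P = √(c⁵/(ℏG)) = 1.86 × 10⁴³ rad/s.
7.70 × 10⁶ × 1.86 × 10⁴³ rad/s = 1.43 × 10⁵⁰ rad/s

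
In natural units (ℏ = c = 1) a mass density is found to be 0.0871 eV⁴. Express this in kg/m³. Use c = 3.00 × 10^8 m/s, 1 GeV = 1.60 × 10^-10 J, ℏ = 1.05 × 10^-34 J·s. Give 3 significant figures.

2.03 × 10^-17 kg/m³

Mass density is [E]/(c²[L]³) = [E]⁴/(ℏ³c⁵).
1 GeV⁴ → 1/(ℏ³c⁵) × (1 GeV in J)⁴ = 2.33 × 10^20 kg/m³.
Convert the energy scale: 0.0871 eV⁴ = 8.71 × 10^-38 GeV⁴.
Result: 8.71 × 10^-38 × 2.33 × 10^20 = 2.03 × 10^-17 kg/m³.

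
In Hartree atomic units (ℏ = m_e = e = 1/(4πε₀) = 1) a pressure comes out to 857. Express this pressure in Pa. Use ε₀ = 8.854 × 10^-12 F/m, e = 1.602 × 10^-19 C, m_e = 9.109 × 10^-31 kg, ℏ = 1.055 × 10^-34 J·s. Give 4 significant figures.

2.510 × 10^16 Pa

One atomic unit of pressure: P_au = E_h/a₀³ = m_e⁴e¹⁰/((4πε₀)⁵ℏ⁸) = 2.929 × 10^13 Pa.
857 × 2.929 × 10^13 Pa = 2.510 × 10^16 Pa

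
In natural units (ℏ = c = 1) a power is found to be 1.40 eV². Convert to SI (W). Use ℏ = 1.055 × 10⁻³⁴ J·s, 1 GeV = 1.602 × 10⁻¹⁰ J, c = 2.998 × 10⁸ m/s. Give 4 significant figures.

3.406 × 10⁻⁴ W

Power is [E]/[T] = [E]²/ℏ.
1 GeV² → 1/ℏ × (1 GeV in J)² = 2.433 × 10¹⁴ W.
Convert the energy scale: 1.40 eV² = 1.40 × 10⁻¹⁸ GeV².
Result: 1.40 × 10⁻¹⁸ × 2.433 × 10¹⁴ = 3.406 × 10⁻⁴ W.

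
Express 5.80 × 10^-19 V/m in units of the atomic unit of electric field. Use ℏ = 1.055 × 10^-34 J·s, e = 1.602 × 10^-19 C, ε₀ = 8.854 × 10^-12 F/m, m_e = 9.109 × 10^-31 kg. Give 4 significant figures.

atomic unit of electric field: E_au = E_h/(e a₀) = m_e²e⁵/((4πε₀)³ℏ⁴) = 5.131 × 10^11 V/m.
5.80 × 10^-19 / 5.131 × 10^11 = 1.130 × 10^-30

1.130 × 10^-30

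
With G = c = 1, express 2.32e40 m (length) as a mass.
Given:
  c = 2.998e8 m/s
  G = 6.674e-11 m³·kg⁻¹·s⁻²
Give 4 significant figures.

Length → mass via c²/G.
2.32e40 m × (c²/G) = 3.124e67 kg

3.124e67 kg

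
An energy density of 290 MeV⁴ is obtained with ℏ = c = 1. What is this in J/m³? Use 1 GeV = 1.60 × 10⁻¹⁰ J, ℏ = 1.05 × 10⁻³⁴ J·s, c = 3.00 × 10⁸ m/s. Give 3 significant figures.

6.08 × 10²⁷ J/m³

[E]/[L]³ = [E]⁴/(ℏc)³; restore (ℏc)⁻³.
1 GeV⁴ → 1/(ℏc)³ × (1 GeV in J)⁴ = 2.10 × 10³⁷ J/m³.
Convert the energy scale: 290 MeV⁴ = 2.90 × 10⁻¹⁰ GeV⁴.
Result: 2.90 × 10⁻¹⁰ × 2.10 × 10³⁷ = 6.08 × 10²⁷ J/m³.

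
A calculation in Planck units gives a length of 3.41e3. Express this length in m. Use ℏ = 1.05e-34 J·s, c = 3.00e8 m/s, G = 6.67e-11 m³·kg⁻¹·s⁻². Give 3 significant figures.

One Planck length: ℓ_P = √(ℏG/c³) = 1.61e-35 m.
3.41e3 × 1.61e-35 m = 5.49e-32 m

5.49e-32 m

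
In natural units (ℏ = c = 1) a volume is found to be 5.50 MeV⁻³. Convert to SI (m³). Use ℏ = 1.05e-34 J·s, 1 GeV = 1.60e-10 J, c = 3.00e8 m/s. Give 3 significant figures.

4.20e-38 m³

Volume is [L]³ = [E]⁻³·(ℏc)³.
1 GeV⁻³ → (ℏc)³ × (1 GeV in J)⁻³ = 7.63e-48 m³.
Convert the energy scale: 5.50 MeV⁻³ = 5.50e9 GeV⁻³.
Result: 5.50e9 × 7.63e-48 = 4.20e-38 m³.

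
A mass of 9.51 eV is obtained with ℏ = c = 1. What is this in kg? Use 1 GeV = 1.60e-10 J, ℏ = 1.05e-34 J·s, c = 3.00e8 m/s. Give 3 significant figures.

Mass is [E]/c²; divide by c².
1 GeV → 1/c² × (1 GeV in J) = 1.78e-27 kg.
Convert the energy scale: 9.51 eV = 9.51e-9 GeV.
Result: 9.51e-9 × 1.78e-27 = 1.69e-35 kg.

1.69e-35 kg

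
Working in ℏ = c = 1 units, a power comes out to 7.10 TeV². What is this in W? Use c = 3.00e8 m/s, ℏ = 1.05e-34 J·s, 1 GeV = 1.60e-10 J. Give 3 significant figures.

1.73e21 W

Power is [E]/[T] = [E]²/ℏ.
1 GeV² → 1/ℏ × (1 GeV in J)² = 2.44e14 W.
Convert the energy scale: 7.10 TeV² = 7.10e6 GeV².
Result: 7.10e6 × 2.44e14 = 1.73e21 W.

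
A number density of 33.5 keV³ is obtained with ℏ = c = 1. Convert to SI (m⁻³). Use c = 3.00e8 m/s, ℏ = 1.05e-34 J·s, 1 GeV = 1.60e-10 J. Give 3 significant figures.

4.39e30 m⁻³

Number density is [L]⁻³ = [E]³/(ℏc)³.
1 GeV³ → 1/(ℏc)³ × (1 GeV in J)³ = 1.31e47 m⁻³.
Convert the energy scale: 33.5 keV³ = 3.35e-17 GeV³.
Result: 3.35e-17 × 1.31e47 = 4.39e30 m⁻³.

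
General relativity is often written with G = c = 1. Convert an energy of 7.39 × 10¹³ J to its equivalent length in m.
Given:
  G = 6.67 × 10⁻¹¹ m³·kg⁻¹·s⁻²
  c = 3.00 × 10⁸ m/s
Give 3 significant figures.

6.09 × 10⁻³¹ m

Energy → length via G/c⁴.
7.39 × 10¹³ J × (G/c⁴) = 6.09 × 10⁻³¹ m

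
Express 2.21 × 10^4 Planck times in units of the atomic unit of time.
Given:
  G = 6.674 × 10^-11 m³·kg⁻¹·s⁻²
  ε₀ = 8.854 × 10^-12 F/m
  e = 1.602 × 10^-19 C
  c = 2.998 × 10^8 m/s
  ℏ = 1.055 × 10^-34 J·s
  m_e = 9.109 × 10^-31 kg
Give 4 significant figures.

4.918 × 10^-23

Planck time: t_P = √(ℏG/c⁵) = 5.392 × 10^-44 s
atomic unit of time: τ_au = (4πε₀)²ℏ³/(m_e e⁴) = 2.423 × 10^-17 s
2.21 × 10^4 × 5.392 × 10^-44 / 2.423 × 10^-17 = 4.918 × 10^-23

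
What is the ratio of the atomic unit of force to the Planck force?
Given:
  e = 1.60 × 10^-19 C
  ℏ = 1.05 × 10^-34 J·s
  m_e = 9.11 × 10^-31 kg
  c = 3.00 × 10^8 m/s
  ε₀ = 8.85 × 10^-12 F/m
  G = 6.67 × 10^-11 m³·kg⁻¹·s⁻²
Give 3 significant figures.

6.86 × 10^-52

atomic unit of force: F_au = E_h/a₀ = m_e²e⁶/((4πε₀)³ℏ⁴) = 8.33 × 10^-8 N
Planck force: F_P = c⁴/G = 1.21 × 10^44 N
ratio = 8.33 × 10^-8 / 1.21 × 10^44 = 6.86 × 10^-52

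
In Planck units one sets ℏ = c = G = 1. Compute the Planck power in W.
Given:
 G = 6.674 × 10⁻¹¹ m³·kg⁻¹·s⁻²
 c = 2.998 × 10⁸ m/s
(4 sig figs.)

P_P = c⁵/G
  = 2.422 × 10⁴² / 6.674 × 10⁻¹¹
  = 3.629 × 10⁵² W

3.629 × 10⁵² W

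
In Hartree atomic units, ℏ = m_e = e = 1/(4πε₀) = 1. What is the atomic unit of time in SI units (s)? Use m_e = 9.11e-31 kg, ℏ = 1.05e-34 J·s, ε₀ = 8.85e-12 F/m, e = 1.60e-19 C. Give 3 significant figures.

Dimensional analysis gives τ_au = (4πε₀)²ℏ³/(m_e e⁴).
E_h = 4.38e-18 J
ℏ/E_h = 2.40e-17 s

2.40e-17 s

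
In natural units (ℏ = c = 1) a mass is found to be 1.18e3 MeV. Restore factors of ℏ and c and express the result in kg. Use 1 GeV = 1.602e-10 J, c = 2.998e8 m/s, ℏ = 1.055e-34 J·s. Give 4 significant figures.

2.103e-27 kg

Mass is [E]/c²; divide by c².
1 GeV → 1/c² × (1 GeV in J) = 1.782e-27 kg.
Convert the energy scale: 1.18e3 MeV = 1.18 GeV.
Result: 1.18 × 1.782e-27 = 2.103e-27 kg.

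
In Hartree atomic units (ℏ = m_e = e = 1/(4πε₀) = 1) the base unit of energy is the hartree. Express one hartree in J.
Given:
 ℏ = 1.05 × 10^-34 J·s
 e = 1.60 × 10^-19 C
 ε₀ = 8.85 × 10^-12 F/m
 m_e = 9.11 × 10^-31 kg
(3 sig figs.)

E_h = m_e e⁴/(4πε₀ℏ)²
  = 5.97 × 10^-106 / 1.36 × 10^-88
  = 4.38 × 10^-18 J

4.38 × 10^-18 J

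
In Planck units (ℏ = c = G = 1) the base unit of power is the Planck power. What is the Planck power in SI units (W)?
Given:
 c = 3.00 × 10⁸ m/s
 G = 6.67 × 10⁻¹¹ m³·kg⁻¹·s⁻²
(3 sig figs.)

P_P = c⁵/G
  = 2.43 × 10⁴² / 6.67 × 10⁻¹¹
  = 3.64 × 10⁵² W

3.64 × 10⁵² W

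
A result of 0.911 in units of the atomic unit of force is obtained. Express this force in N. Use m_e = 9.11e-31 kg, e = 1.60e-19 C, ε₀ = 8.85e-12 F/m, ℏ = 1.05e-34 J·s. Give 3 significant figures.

One atomic unit of force: F_au = E_h/a₀ = m_e²e⁶/((4πε₀)³ℏ⁴) = 8.33e-8 N.
0.911 × 8.33e-8 N = 7.59e-8 N

7.59e-8 N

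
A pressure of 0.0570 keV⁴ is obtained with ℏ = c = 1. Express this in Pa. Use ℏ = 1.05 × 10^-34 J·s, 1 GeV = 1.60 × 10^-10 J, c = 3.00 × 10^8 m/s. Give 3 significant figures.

Pressure is [E]/[L]³ = [E]⁴/(ℏc)³.
1 GeV⁴ → 1/(ℏc)³ × (1 GeV in J)⁴ = 2.10 × 10^37 Pa.
Convert the energy scale: 0.0570 keV⁴ = 5.70 × 10^-26 GeV⁴.
Result: 5.70 × 10^-26 × 2.10 × 10^37 = 1.20 × 10^12 Pa.

1.20 × 10^12 Pa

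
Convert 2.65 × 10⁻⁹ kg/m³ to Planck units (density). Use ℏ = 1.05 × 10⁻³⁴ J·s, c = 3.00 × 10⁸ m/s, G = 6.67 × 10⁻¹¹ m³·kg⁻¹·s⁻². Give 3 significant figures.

5.09 × 10⁻¹⁰⁶

Planck density: ρ_P = c⁵/(ℏG²) = 5.20 × 10⁹⁶ kg/m³.
2.65 × 10⁻⁹ / 5.20 × 10⁹⁶ = 5.09 × 10⁻¹⁰⁶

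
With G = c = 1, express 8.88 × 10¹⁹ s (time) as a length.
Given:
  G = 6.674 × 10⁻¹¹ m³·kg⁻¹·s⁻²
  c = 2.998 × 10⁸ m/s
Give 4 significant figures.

2.662 × 10²⁸ m

Time → length via c.
8.88 × 10¹⁹ s × (c) = 2.662 × 10²⁸ m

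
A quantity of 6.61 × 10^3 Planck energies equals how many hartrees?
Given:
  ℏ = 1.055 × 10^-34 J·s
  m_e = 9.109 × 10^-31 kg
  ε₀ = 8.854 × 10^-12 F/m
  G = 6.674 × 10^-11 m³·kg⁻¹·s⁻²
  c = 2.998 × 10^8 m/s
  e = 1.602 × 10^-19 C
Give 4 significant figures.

2.970 × 10^30

Planck energy: E_P = √(ℏc⁵/G) = 1.957 × 10^9 J
hartree: E_h = m_e e⁴/(4πε₀ℏ)² = 4.354 × 10^-18 J
6.61 × 10^3 × 1.957 × 10^9 / 4.354 × 10^-18 = 2.970 × 10^30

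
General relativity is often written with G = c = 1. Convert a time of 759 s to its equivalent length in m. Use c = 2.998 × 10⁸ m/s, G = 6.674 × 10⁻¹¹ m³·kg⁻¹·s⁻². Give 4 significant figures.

2.275 × 10¹¹ m

Time → length via c.
759 s × (c) = 2.275 × 10¹¹ m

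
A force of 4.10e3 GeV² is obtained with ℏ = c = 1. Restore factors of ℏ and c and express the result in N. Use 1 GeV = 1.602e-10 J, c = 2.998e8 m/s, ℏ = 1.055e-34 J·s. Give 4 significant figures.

Force is [E]/[L] = [E]²/(ℏc); restore (ℏc)⁻¹.
1 GeV² → 1/(ℏc) × (1 GeV in J)² = 8.114e5 N.
Result: 4.10e3 × 8.114e5 = 3.327e9 N.

3.327e9 N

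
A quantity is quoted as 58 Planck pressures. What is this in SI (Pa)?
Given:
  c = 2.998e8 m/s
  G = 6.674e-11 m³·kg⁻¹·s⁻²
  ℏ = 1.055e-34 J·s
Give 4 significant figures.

One Planck pressure: p_P = c⁷/(ℏG²) = 4.632e113 Pa.
58 × 4.632e113 Pa = 2.687e115 Pa

2.687e115 Pa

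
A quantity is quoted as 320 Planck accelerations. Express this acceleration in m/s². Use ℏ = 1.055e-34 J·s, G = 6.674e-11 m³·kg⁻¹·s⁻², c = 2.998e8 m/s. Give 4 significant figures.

One Planck acceleration: a_P = √(c⁷/(ℏG)) = 5.560e51 m/s².
320 × 5.560e51 m/s² = 1.779e54 m/s²

1.779e54 m/s²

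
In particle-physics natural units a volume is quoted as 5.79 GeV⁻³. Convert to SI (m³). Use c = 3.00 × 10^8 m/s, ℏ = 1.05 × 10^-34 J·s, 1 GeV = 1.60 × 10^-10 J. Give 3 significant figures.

Volume is [L]³ = [E]⁻³·(ℏc)³.
1 GeV⁻³ → (ℏc)³ × (1 GeV in J)⁻³ = 7.63 × 10^-48 m³.
Result: 5.79 × 7.63 × 10^-48 = 4.42 × 10^-47 m³.

4.42 × 10^-47 m³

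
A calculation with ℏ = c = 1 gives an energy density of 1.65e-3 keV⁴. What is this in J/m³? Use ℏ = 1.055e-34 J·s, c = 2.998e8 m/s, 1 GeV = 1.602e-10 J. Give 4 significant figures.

3.435e10 J/m³

[E]/[L]³ = [E]⁴/(ℏc)³; restore (ℏc)⁻³.
1 GeV⁴ → 1/(ℏc)³ × (1 GeV in J)⁴ = 2.082e37 J/m³.
Convert the energy scale: 1.65e-3 keV⁴ = 1.65e-27 GeV⁴.
Result: 1.65e-27 × 2.082e37 = 3.435e10 J/m³.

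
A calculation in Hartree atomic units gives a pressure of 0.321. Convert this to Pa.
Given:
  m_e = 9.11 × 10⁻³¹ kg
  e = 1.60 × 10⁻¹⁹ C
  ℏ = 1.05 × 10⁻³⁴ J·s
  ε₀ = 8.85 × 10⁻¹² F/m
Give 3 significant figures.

9.67 × 10¹² Pa

One atomic unit of pressure: P_au = E_h/a₀³ = m_e⁴e¹⁰/((4πε₀)⁵ℏ⁸) = 3.01 × 10¹³ Pa.
0.321 × 3.01 × 10¹³ Pa = 9.67 × 10¹² Pa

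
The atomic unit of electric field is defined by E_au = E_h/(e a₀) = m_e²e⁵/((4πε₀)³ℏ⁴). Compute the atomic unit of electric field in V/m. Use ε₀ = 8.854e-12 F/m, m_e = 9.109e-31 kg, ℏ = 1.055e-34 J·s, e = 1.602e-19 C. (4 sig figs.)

E_au = E_h/(e a₀) = m_e²e⁵/((4πε₀)³ℏ⁴)
E_h = 4.354e-18 J
a₀ = 5.297e-11 m
E_h/(e·a₀) = 5.131e11 V/m

5.131e11 V/m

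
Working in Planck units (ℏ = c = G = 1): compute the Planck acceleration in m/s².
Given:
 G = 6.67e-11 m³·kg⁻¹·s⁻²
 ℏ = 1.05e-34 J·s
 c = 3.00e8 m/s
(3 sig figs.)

5.59e51 m/s²

From ℏ = c = G = 1 the acceleration scale is a_P = √(c⁷/(ℏG)).
  = √(3.12e103)
  = 5.59e51 m/s²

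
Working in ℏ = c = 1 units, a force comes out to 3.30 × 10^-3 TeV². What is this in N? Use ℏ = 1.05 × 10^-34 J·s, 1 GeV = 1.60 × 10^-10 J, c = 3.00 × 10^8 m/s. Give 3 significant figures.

2.68 × 10^9 N

Force is [E]/[L] = [E]²/(ℏc); restore (ℏc)⁻¹.
1 GeV² → 1/(ℏc) × (1 GeV in J)² = 8.13 × 10^5 N.
Convert the energy scale: 3.30 × 10^-3 TeV² = 3.30 × 10^3 GeV².
Result: 3.30 × 10^3 × 8.13 × 10^5 = 2.68 × 10^9 N.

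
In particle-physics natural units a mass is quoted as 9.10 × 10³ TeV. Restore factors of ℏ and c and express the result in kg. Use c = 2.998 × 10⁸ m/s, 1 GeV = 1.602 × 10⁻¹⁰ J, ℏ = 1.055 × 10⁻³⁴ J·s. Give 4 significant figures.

Mass is [E]/c²; divide by c².
1 GeV → 1/c² × (1 GeV in J) = 1.782 × 10⁻²⁷ kg.
Convert the energy scale: 9.10 × 10³ TeV = 9.10 × 10⁶ GeV.
Result: 9.10 × 10⁶ × 1.782 × 10⁻²⁷ = 1.622 × 10⁻²⁰ kg.

1.622 × 10⁻²⁰ kg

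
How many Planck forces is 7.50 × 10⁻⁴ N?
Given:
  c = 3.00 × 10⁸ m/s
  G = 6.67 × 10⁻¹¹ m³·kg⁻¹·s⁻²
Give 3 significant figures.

6.18 × 10⁻⁴⁸

Planck force: F_P = c⁴/G = 1.21 × 10⁴⁴ N.
7.50 × 10⁻⁴ / 1.21 × 10⁴⁴ = 6.18 × 10⁻⁴⁸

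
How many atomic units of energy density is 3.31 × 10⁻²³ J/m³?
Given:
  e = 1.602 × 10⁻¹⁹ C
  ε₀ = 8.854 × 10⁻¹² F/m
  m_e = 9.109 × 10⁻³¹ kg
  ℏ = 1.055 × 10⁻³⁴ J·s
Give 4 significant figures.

atomic unit of energy density: u_au = E_h/a₀³ = m_e⁴e¹⁰/((4πε₀)⁵ℏ⁸) = 2.929 × 10¹³ J/m³.
3.31 × 10⁻²³ / 2.929 × 10¹³ = 1.130 × 10⁻³⁶

1.130 × 10⁻³⁶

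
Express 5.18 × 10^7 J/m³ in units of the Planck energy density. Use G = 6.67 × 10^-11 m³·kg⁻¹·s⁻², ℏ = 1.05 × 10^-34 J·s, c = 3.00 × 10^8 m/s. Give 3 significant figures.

Planck energy density: u_P = c⁷/(ℏG²) = 4.68 × 10^113 J/m³.
5.18 × 10^7 / 4.68 × 10^113 = 1.11 × 10^-106

1.11 × 10^-106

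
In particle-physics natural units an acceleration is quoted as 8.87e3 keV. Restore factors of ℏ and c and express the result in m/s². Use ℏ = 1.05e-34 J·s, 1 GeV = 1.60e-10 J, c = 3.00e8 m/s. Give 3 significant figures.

4.05e30 m/s²

Acceleration is [L]/[T]² = c·[E]/ℏ.
1 GeV → c/ℏ × (1 GeV in J) = 4.57e32 m/s².
Convert the energy scale: 8.87e3 keV = 8.87e-3 GeV.
Result: 8.87e-3 × 4.57e32 = 4.05e30 m/s².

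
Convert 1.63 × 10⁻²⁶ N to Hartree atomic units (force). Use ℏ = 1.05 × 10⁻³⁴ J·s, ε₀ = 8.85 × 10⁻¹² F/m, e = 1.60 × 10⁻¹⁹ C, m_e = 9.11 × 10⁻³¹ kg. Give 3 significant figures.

atomic unit of force: F_au = E_h/a₀ = m_e²e⁶/((4πε₀)³ℏ⁴) = 8.33 × 10⁻⁸ N.
1.63 × 10⁻²⁶ / 8.33 × 10⁻⁸ = 1.96 × 10⁻¹⁹

1.96 × 10⁻¹⁹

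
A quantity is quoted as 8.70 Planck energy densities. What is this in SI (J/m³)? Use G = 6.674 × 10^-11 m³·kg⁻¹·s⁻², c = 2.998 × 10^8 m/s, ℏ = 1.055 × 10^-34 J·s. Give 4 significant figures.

4.030 × 10^114 J/m³

One Planck energy density: u_P = c⁷/(ℏG²) = 4.632 × 10^113 J/m³.
8.70 × 4.632 × 10^113 J/m³ = 4.030 × 10^114 J/m³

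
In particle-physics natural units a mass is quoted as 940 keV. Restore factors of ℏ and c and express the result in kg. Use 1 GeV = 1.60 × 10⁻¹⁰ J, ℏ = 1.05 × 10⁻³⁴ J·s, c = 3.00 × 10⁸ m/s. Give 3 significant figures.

1.67 × 10⁻³⁰ kg

Mass is [E]/c²; divide by c².
1 GeV → 1/c² × (1 GeV in J) = 1.78 × 10⁻²⁷ kg.
Convert the energy scale: 940 keV = 9.40 × 10⁻⁴ GeV.
Result: 9.40 × 10⁻⁴ × 1.78 × 10⁻²⁷ = 1.67 × 10⁻³⁰ kg.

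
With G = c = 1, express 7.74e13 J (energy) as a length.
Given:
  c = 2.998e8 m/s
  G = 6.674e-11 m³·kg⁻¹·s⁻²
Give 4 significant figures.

6.394e-31 m

Energy → length via G/c⁴.
7.74e13 J × (G/c⁴) = 6.394e-31 m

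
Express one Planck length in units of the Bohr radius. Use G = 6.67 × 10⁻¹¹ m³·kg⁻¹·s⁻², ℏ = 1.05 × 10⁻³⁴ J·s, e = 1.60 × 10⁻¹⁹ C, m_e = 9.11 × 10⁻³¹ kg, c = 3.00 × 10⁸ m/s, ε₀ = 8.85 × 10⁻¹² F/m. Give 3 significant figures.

Planck length: ℓ_P = √(ℏG/c³) = 1.61 × 10⁻³⁵ m
Bohr radius: a₀ = 4πε₀ℏ²/(m_e e²) = 5.26 × 10⁻¹¹ m
ratio = 1.61 × 10⁻³⁵ / 5.26 × 10⁻¹¹ = 3.06 × 10⁻²⁵

3.06 × 10⁻²⁵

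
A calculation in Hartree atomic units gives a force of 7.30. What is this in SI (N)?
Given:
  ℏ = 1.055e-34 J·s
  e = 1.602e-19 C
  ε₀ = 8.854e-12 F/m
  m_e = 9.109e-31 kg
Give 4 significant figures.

One atomic unit of force: F_au = E_h/a₀ = m_e²e⁶/((4πε₀)³ℏ⁴) = 8.220e-8 N.
7.30 × 8.220e-8 N = 6.000e-7 N

6.000e-7 N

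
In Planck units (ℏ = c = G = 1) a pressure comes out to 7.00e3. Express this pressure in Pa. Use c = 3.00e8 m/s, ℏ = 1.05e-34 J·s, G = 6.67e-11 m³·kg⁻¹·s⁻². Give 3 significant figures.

3.28e117 Pa

One Planck pressure: p_P = c⁷/(ℏG²) = 4.68e113 Pa.
7.00e3 × 4.68e113 Pa = 3.28e117 Pa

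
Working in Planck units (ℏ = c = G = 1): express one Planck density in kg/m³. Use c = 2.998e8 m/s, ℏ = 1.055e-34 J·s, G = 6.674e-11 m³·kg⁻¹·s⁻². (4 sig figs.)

From ℏ = c = G = 1 the density scale is ρ_P = c⁵/(ℏG²).
  = 2.422e42 / 4.699e-55
  = 5.154e96 kg/m³

5.154e96 kg/m³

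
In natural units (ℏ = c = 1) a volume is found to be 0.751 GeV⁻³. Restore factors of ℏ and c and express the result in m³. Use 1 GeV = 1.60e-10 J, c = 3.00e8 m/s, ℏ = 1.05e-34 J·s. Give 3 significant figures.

5.73e-48 m³

Volume is [L]³ = [E]⁻³·(ℏc)³.
1 GeV⁻³ → (ℏc)³ × (1 GeV in J)⁻³ = 7.63e-48 m³.
Result: 0.751 × 7.63e-48 = 5.73e-48 m³.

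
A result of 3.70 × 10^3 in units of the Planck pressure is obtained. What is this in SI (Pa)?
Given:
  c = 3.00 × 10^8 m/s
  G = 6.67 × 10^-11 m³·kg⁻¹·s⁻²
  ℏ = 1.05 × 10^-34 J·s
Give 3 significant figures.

1.73 × 10^117 Pa

One Planck pressure: p_P = c⁷/(ℏG²) = 4.68 × 10^113 Pa.
3.70 × 10^3 × 4.68 × 10^113 Pa = 1.73 × 10^117 Pa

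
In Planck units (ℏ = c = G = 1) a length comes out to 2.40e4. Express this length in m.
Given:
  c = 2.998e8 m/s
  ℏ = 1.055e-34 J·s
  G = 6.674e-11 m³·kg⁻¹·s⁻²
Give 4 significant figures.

One Planck length: ℓ_P = √(ℏG/c³) = 1.616e-35 m.
2.40e4 × 1.616e-35 m = 3.880e-31 m

3.880e-31 m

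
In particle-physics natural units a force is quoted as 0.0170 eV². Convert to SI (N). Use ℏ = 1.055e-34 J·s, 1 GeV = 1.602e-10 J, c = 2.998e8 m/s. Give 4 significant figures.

1.379e-14 N

Force is [E]/[L] = [E]²/(ℏc); restore (ℏc)⁻¹.
1 GeV² → 1/(ℏc) × (1 GeV in J)² = 8.114e5 N.
Convert the energy scale: 0.0170 eV² = 1.70e-20 GeV².
Result: 1.70e-20 × 8.114e5 = 1.379e-14 N.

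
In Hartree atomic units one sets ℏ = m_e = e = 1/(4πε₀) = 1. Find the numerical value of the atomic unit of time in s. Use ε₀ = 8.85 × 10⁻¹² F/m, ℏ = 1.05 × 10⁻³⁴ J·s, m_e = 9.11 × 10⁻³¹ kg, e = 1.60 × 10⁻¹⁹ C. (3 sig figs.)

τ_au = (4πε₀)²ℏ³/(m_e e⁴)
E_h = 4.38 × 10⁻¹⁸ J
ℏ/E_h = 2.40 × 10⁻¹⁷ s

2.40 × 10⁻¹⁷ s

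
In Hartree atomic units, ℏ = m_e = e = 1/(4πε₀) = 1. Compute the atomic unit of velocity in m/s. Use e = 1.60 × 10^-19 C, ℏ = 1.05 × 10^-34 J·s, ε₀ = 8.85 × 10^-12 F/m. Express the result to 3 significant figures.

2.19 × 10^6 m/s

The unique combination of the constants set to 1 with dimensions of velocity is v_au = e²/(4πε₀ℏ).
  = 2.56 × 10^-38 / 1.17 × 10^-44
  = 2.19 × 10^6 m/s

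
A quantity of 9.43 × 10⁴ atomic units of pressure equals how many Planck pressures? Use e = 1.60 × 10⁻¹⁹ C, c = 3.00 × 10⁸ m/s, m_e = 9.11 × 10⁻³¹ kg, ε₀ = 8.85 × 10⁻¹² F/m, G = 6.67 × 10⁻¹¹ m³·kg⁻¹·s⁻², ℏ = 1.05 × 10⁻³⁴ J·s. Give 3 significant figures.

6.07 × 10⁻⁹⁶

atomic unit of pressure: P_au = E_h/a₀³ = m_e⁴e¹⁰/((4πε₀)⁵ℏ⁸) = 3.01 × 10¹³ Pa
Planck pressure: p_P = c⁷/(ℏG²) = 4.68 × 10¹¹³ Pa
9.43 × 10⁴ × 3.01 × 10¹³ / 4.68 × 10¹¹³ = 6.07 × 10⁻⁹⁶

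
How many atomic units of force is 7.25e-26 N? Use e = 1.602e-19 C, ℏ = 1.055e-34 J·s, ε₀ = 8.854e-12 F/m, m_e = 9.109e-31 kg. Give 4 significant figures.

atomic unit of force: F_au = E_h/a₀ = m_e²e⁶/((4πε₀)³ℏ⁴) = 8.220e-8 N.
7.25e-26 / 8.220e-8 = 8.820e-19

8.820e-19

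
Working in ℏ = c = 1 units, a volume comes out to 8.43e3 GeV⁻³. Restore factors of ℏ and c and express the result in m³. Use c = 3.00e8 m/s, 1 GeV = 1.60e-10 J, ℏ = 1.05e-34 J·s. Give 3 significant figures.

6.43e-44 m³

Volume is [L]³ = [E]⁻³·(ℏc)³.
1 GeV⁻³ → (ℏc)³ × (1 GeV in J)⁻³ = 7.63e-48 m³.
Result: 8.43e3 × 7.63e-48 = 6.43e-44 m³.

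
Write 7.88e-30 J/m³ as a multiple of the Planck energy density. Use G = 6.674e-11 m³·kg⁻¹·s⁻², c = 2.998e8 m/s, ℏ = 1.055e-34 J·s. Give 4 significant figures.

Planck energy density: u_P = c⁷/(ℏG²) = 4.632e113 J/m³.
7.88e-30 / 4.632e113 = 1.701e-143

1.701e-143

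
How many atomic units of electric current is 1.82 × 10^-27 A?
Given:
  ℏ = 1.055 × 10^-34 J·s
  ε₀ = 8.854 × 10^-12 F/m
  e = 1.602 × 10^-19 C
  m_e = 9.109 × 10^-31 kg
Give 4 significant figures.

atomic unit of electric current: I_au = e E_h/ℏ = m_e e⁵/((4πε₀)²ℏ³) = 6.612 × 10^-3 A.
1.82 × 10^-27 / 6.612 × 10^-3 = 2.753 × 10^-25

2.753 × 10^-25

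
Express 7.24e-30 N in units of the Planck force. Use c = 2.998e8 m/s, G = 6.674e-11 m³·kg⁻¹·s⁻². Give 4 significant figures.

Planck force: F_P = c⁴/G = 1.210e44 N.
7.24e-30 / 1.210e44 = 5.981e-74

5.981e-74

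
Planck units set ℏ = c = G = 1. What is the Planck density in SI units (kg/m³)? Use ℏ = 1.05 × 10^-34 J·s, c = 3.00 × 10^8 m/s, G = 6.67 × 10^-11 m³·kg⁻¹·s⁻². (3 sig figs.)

5.20 × 10^96 kg/m³

The unique combination of the constants set to 1 with dimensions of density is ρ_P = c⁵/(ℏG²).
  = 2.43 × 10^42 / 4.67 × 10^-55
  = 5.20 × 10^96 kg/m³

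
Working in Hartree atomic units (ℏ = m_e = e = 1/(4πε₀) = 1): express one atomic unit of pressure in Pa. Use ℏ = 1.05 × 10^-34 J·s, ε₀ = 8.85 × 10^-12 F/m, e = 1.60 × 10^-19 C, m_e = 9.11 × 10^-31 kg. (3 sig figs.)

3.01 × 10^13 Pa

Dimensional analysis gives P_au = E_h/a₀³ = m_e⁴e¹⁰/((4πε₀)⁵ℏ⁸).
E_h = 4.38 × 10^-18 J
a₀ = 5.26 × 10^-11 m
E_h/a₀³ = 3.01 × 10^13 Pa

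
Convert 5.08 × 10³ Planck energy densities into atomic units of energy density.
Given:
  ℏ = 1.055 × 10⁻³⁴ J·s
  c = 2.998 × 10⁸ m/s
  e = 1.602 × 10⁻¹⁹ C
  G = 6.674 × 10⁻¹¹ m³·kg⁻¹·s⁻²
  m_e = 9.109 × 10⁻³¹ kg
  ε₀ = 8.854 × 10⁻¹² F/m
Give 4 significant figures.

Planck energy density: u_P = c⁷/(ℏG²) = 4.632 × 10¹¹³ J/m³
atomic unit of energy density: u_au = E_h/a₀³ = m_e⁴e¹⁰/((4πε₀)⁵ℏ⁸) = 2.929 × 10¹³ J/m³
5.08 × 10³ × 4.632 × 10¹¹³ / 2.929 × 10¹³ = 8.034 × 10¹⁰³

8.034 × 10¹⁰³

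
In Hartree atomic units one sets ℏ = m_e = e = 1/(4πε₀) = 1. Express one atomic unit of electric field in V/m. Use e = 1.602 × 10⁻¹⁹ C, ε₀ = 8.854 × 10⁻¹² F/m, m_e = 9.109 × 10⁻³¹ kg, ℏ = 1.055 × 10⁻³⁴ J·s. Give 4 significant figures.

5.131 × 10¹¹ V/m

E_au = E_h/(e a₀) = m_e²e⁵/((4πε₀)³ℏ⁴)
E_h = 4.354 × 10⁻¹⁸ J
a₀ = 5.297 × 10⁻¹¹ m
E_h/(e·a₀) = 5.131 × 10¹¹ V/m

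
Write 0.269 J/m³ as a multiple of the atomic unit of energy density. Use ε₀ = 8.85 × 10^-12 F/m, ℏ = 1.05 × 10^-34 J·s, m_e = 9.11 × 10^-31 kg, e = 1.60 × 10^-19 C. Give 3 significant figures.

atomic unit of energy density: u_au = E_h/a₀³ = m_e⁴e¹⁰/((4πε₀)⁵ℏ⁸) = 3.01 × 10^13 J/m³.
0.269 / 3.01 × 10^13 = 8.93 × 10^-15

8.93 × 10^-15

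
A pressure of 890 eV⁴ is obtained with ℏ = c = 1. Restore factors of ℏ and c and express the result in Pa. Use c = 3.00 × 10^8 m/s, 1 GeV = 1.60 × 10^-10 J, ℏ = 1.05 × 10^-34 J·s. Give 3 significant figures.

Pressure is [E]/[L]³ = [E]⁴/(ℏc)³.
1 GeV⁴ → 1/(ℏc)³ × (1 GeV in J)⁴ = 2.10 × 10^37 Pa.
Convert the energy scale: 890 eV⁴ = 8.90 × 10^-34 GeV⁴.
Result: 8.90 × 10^-34 × 2.10 × 10^37 = 1.87 × 10^4 Pa.

1.87 × 10^4 Pa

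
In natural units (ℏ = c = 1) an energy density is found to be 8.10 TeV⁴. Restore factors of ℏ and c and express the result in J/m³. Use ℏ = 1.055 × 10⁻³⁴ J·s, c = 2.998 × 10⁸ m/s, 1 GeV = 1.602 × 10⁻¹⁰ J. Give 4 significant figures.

[E]/[L]³ = [E]⁴/(ℏc)³; restore (ℏc)⁻³.
1 GeV⁴ → 1/(ℏc)³ × (1 GeV in J)⁴ = 2.082 × 10³⁷ J/m³.
Convert the energy scale: 8.10 TeV⁴ = 8.10 × 10¹² GeV⁴.
Result: 8.10 × 10¹² × 2.082 × 10³⁷ = 1.686 × 10⁵⁰ J/m³.

1.686 × 10⁵⁰ J/m³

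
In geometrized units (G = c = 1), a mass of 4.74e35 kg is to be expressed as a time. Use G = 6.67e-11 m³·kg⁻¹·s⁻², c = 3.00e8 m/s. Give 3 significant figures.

Mass → time via G/c³.
4.74e35 kg × (G/c³) = 1.17 s

1.17 s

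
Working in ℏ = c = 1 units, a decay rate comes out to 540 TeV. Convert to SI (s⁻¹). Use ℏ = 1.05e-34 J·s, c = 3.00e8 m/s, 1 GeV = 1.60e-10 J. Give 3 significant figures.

A rate is [E]/ℏ; divide by ℏ.
1 GeV → 1/ℏ × (1 GeV in J) = 1.52e24 s⁻¹.
Convert the energy scale: 540 TeV = 5.40e5 GeV.
Result: 5.40e5 × 1.52e24 = 8.23e29 s⁻¹.

8.23e29 s⁻¹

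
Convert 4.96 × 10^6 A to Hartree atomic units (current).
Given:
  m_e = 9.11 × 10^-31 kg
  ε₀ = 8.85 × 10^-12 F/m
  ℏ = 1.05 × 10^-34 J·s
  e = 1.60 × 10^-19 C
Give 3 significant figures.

7.43 × 10^8

atomic unit of electric current: I_au = e E_h/ℏ = m_e e⁵/((4πε₀)²ℏ³) = 6.67 × 10^-3 A.
4.96 × 10^6 / 6.67 × 10^-3 = 7.43 × 10^8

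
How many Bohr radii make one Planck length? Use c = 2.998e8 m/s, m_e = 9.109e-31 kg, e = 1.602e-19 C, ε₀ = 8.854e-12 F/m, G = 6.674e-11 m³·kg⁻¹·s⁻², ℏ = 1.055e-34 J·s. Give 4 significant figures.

3.051e-25

Planck length: ℓ_P = √(ℏG/c³) = 1.616e-35 m
Bohr radius: a₀ = 4πε₀ℏ²/(m_e e²) = 5.297e-11 m
ratio = 1.616e-35 / 5.297e-11 = 3.051e-25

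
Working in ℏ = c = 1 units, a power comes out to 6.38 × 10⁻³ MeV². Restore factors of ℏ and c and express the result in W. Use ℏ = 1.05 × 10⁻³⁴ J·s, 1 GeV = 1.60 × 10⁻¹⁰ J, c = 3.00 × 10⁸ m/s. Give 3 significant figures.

Power is [E]/[T] = [E]²/ℏ.
1 GeV² → 1/ℏ × (1 GeV in J)² = 2.44 × 10¹⁴ W.
Convert the energy scale: 6.38 × 10⁻³ MeV² = 6.38 × 10⁻⁹ GeV².
Result: 6.38 × 10⁻⁹ × 2.44 × 10¹⁴ = 1.56 × 10⁶ W.

1.56 × 10⁶ W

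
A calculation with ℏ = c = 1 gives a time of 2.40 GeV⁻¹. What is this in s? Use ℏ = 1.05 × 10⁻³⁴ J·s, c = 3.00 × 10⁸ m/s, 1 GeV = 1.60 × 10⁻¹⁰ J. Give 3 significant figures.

A time is [E]⁻¹ in ℏ=c=1; restore one factor of ℏ.
1 GeV⁻¹ → ℏ × (1 GeV in J)⁻¹ = 6.56 × 10⁻²⁵ s.
Result: 2.40 × 6.56 × 10⁻²⁵ = 1.58 × 10⁻²⁴ s.

1.58 × 10⁻²⁴ s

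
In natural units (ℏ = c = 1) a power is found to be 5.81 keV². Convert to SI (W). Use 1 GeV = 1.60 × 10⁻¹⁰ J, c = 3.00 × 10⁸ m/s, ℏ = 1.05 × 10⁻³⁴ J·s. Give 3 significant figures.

1.42 × 10³ W

Power is [E]/[T] = [E]²/ℏ.
1 GeV² → 1/ℏ × (1 GeV in J)² = 2.44 × 10¹⁴ W.
Convert the energy scale: 5.81 keV² = 5.81 × 10⁻¹² GeV².
Result: 5.81 × 10⁻¹² × 2.44 × 10¹⁴ = 1.42 × 10³ W.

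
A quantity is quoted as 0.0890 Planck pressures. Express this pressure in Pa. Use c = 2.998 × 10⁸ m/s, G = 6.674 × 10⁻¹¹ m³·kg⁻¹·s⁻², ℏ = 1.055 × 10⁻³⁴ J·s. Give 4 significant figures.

4.123 × 10¹¹² Pa

One Planck pressure: p_P = c⁷/(ℏG²) = 4.632 × 10¹¹³ Pa.
0.0890 × 4.632 × 10¹¹³ Pa = 4.123 × 10¹¹² Pa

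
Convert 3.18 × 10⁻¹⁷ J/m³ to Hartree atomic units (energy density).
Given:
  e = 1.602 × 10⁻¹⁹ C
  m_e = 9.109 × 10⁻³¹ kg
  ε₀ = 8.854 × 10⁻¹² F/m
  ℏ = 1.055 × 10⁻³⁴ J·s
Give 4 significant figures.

atomic unit of energy density: u_au = E_h/a₀³ = m_e⁴e¹⁰/((4πε₀)⁵ℏ⁸) = 2.929 × 10¹³ J/m³.
3.18 × 10⁻¹⁷ / 2.929 × 10¹³ = 1.086 × 10⁻³⁰

1.086 × 10⁻³⁰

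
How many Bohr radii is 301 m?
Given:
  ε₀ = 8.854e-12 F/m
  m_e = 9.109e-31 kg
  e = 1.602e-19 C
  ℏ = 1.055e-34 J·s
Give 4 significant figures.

5.682e12

Bohr radius: a₀ = 4πε₀ℏ²/(m_e e²) = 5.297e-11 m.
301 / 5.297e-11 = 5.682e12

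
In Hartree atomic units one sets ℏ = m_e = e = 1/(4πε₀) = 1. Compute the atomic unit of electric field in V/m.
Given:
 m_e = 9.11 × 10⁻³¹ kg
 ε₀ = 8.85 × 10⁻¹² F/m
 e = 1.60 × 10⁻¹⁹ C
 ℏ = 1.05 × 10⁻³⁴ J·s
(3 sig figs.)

E_au = E_h/(e a₀) = m_e²e⁵/((4πε₀)³ℏ⁴)
E_h = 4.38 × 10⁻¹⁸ J
a₀ = 5.26 × 10⁻¹¹ m
E_h/(e·a₀) = 5.20 × 10¹¹ V/m

5.20 × 10¹¹ V/m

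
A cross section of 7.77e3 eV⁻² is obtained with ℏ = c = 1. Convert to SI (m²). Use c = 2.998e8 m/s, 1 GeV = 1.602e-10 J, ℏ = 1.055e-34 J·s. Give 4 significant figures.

Area is [L]² = [E]⁻²·(ℏc)²; restore (ℏc)².
1 GeV⁻² → (ℏc)² × (1 GeV in J)⁻² = 3.898e-32 m².
Convert the energy scale: 7.77e3 eV⁻² = 7.77e21 GeV⁻².
Result: 7.77e21 × 3.898e-32 = 3.029e-10 m².

3.029e-10 m²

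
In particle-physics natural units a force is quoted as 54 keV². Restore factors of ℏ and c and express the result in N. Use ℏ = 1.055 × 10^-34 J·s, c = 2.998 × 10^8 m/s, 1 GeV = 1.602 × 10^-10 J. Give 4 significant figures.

4.382 × 10^-5 N

Force is [E]/[L] = [E]²/(ℏc); restore (ℏc)⁻¹.
1 GeV² → 1/(ℏc) × (1 GeV in J)² = 8.114 × 10^5 N.
Convert the energy scale: 54 keV² = 5.40 × 10^-11 GeV².
Result: 5.40 × 10^-11 × 8.114 × 10^5 = 4.382 × 10^-5 N.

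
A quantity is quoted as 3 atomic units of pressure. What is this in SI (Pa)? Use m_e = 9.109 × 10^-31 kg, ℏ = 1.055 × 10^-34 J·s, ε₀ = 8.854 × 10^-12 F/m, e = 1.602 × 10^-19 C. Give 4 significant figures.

One atomic unit of pressure: P_au = E_h/a₀³ = m_e⁴e¹⁰/((4πε₀)⁵ℏ⁸) = 2.929 × 10^13 Pa.
3 × 2.929 × 10^13 Pa = 8.787 × 10^13 Pa

8.787 × 10^13 Pa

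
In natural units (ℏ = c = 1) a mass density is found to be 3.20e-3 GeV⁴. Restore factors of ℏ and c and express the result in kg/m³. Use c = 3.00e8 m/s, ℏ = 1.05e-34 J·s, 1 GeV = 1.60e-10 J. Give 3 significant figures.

Mass density is [E]/(c²[L]³) = [E]⁴/(ℏ³c⁵).
1 GeV⁴ → 1/(ℏ³c⁵) × (1 GeV in J)⁴ = 2.33e20 kg/m³.
Result: 3.20e-3 × 2.33e20 = 7.46e17 kg/m³.

7.46e17 kg/m³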